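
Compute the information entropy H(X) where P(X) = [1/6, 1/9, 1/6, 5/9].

H(X) = -Σ p(x) log₂ p(x)
  -1/6 × log₂(1/6) = 0.4308
  -1/9 × log₂(1/9) = 0.3522
  -1/6 × log₂(1/6) = 0.4308
  -5/9 × log₂(5/9) = 0.4711
H(X) = 1.6850 bits


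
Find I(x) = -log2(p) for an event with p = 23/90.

Information content I(x) = -log₂(p(x))
I = -log₂(23/90) = -log₂(0.2556)
I = 1.9683 bits


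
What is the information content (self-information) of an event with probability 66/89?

Information content I(x) = -log₂(p(x))
I = -log₂(66/89) = -log₂(0.7416)
I = 0.4313 bits


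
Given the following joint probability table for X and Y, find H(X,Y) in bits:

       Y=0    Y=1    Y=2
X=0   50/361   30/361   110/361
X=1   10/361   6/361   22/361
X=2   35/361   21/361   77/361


H(X,Y) = -Σ p(x,y) log₂ p(x,y)
  p(0,0)=50/361: -0.1385 × log₂(0.1385) = 0.3950
  p(0,1)=30/361: -0.0831 × log₂(0.0831) = 0.2983
  p(0,2)=110/361: -0.3047 × log₂(0.3047) = 0.5224
  p(1,0)=10/361: -0.0277 × log₂(0.0277) = 0.1433
  p(1,1)=6/361: -0.0166 × log₂(0.0166) = 0.0982
  p(1,2)=22/361: -0.0609 × log₂(0.0609) = 0.2460
  p(2,0)=35/361: -0.0970 × log₂(0.0970) = 0.3264
  p(2,1)=21/361: -0.0582 × log₂(0.0582) = 0.2387
  p(2,2)=77/361: -0.2133 × log₂(0.2133) = 0.4755
H(X,Y) = 2.7438 bits


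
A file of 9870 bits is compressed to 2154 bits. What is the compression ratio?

Compression ratio = Original / Compressed
= 9870 / 2154 = 4.58:1


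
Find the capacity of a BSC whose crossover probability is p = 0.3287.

For BSC with error probability p:
C = 1 - H(p) where H(p) is binary entropy
H(0.3287) = -0.3287 × log₂(0.3287) - 0.6713 × log₂(0.6713)
H(p) = 0.9136
C = 1 - 0.9136 = 0.0864 bits/use


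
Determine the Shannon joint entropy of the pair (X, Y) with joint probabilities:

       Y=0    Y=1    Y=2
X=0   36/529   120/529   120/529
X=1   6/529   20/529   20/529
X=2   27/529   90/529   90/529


H(X,Y) = -Σ p(x,y) log₂ p(x,y)
  p(0,0)=36/529: -0.0681 × log₂(0.0681) = 0.2639
  p(0,1)=120/529: -0.2268 × log₂(0.2268) = 0.4855
  p(0,2)=120/529: -0.2268 × log₂(0.2268) = 0.4855
  p(1,0)=6/529: -0.0113 × log₂(0.0113) = 0.0733
  p(1,1)=20/529: -0.0378 × log₂(0.0378) = 0.1786
  p(1,2)=20/529: -0.0378 × log₂(0.0378) = 0.1786
  p(2,0)=27/529: -0.0510 × log₂(0.0510) = 0.2191
  p(2,1)=90/529: -0.1701 × log₂(0.1701) = 0.4347
  p(2,2)=90/529: -0.1701 × log₂(0.1701) = 0.4347
H(X,Y) = 2.7540 bits


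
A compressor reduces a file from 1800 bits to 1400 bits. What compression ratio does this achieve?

Compression ratio = Original / Compressed
= 1800 / 1400 = 1.29:1


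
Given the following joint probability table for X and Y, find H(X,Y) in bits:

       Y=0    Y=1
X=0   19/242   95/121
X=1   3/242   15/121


H(X,Y) = -Σ p(x,y) log₂ p(x,y)
  p(0,0)=19/242: -0.0785 × log₂(0.0785) = 0.2882
  p(0,1)=95/121: -0.7851 × log₂(0.7851) = 0.2740
  p(1,0)=3/242: -0.0124 × log₂(0.0124) = 0.0785
  p(1,1)=15/121: -0.1240 × log₂(0.1240) = 0.3734
H(X,Y) = 1.0141 bits


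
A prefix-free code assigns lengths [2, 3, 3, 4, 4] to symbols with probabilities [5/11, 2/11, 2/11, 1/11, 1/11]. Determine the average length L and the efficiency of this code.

Average length L = Σ p_i × l_i = 2.7273 bits
Entropy H = 2.0404 bits
Efficiency η = H/L × 100% = 74.81%


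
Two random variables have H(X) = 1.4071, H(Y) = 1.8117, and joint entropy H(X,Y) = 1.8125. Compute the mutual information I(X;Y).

I(X;Y) = H(X) + H(Y) - H(X,Y)
I(X;Y) = 1.4071 + 1.8117 - 1.8125 = 1.4063 bits


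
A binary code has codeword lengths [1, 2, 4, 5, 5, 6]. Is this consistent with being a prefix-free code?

Kraft inequality: Σ 2^(-l_i) ≤ 1 for prefix-free code
Calculating: 2^(-1) + 2^(-2) + 2^(-4) + 2^(-5) + 2^(-5) + 2^(-6)
= 0.5 + 0.25 + 0.0625 + 0.03125 + 0.03125 + 0.015625
= 0.8906
Since 0.8906 ≤ 1, prefix-free code exists


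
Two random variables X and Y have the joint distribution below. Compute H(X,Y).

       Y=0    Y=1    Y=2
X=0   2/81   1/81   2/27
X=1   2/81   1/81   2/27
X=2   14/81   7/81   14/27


H(X,Y) = -Σ p(x,y) log₂ p(x,y)
  p(0,0)=2/81: -0.0247 × log₂(0.0247) = 0.1318
  p(0,1)=1/81: -0.0123 × log₂(0.0123) = 0.0783
  p(0,2)=2/27: -0.0741 × log₂(0.0741) = 0.2781
  p(1,0)=2/81: -0.0247 × log₂(0.0247) = 0.1318
  p(1,1)=1/81: -0.0123 × log₂(0.0123) = 0.0783
  p(1,2)=2/27: -0.0741 × log₂(0.0741) = 0.2781
  p(2,0)=14/81: -0.1728 × log₂(0.1728) = 0.4377
  p(2,1)=7/81: -0.0864 × log₂(0.0864) = 0.3053
  p(2,2)=14/27: -0.5185 × log₂(0.5185) = 0.4913
H(X,Y) = 2.2108 bits


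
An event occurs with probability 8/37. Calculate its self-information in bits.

Information content I(x) = -log₂(p(x))
I = -log₂(8/37) = -log₂(0.2162)
I = 2.2095 bits


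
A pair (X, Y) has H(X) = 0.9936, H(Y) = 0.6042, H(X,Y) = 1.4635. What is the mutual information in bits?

I(X;Y) = H(X) + H(Y) - H(X,Y)
I(X;Y) = 0.9936 + 0.6042 - 1.4635 = 0.1343 bits


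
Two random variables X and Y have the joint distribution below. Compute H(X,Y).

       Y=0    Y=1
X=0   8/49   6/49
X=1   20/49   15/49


H(X,Y) = -Σ p(x,y) log₂ p(x,y)
  p(0,0)=8/49: -0.1633 × log₂(0.1633) = 0.4269
  p(0,1)=6/49: -0.1224 × log₂(0.1224) = 0.3710
  p(1,0)=20/49: -0.4082 × log₂(0.4082) = 0.5277
  p(1,1)=15/49: -0.3061 × log₂(0.3061) = 0.5228
H(X,Y) = 1.8483 bits


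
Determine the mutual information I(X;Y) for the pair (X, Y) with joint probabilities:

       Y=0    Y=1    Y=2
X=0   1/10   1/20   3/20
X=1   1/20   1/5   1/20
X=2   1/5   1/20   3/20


H(X) = 1.5710, H(Y) = 1.5813, H(X,Y) = 2.9464
I(X;Y) = H(X) + H(Y) - H(X,Y) = 0.2058 bits


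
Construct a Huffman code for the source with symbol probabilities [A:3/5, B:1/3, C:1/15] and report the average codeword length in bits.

Huffman tree construction:
Combine smallest probabilities repeatedly
Resulting codes:
  A: 1 (length 1)
  B: 01 (length 2)
  C: 00 (length 2)
Average length = Σ p(s) × length(s) = 1.4000 bits


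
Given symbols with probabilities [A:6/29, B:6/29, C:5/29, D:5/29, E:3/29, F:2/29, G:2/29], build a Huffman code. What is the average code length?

Huffman tree construction:
Combine smallest probabilities repeatedly
Resulting codes:
  A: 00 (length 2)
  B: 01 (length 2)
  C: 110 (length 3)
  D: 111 (length 3)
  E: 100 (length 3)
  F: 1010 (length 4)
  G: 1011 (length 4)
Average length = Σ p(s) × length(s) = 2.7241 bits


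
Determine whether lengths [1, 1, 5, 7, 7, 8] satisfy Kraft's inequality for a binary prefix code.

Kraft inequality: Σ 2^(-l_i) ≤ 1 for prefix-free code
Calculating: 2^(-1) + 2^(-1) + 2^(-5) + 2^(-7) + 2^(-7) + 2^(-8)
= 0.5 + 0.5 + 0.03125 + 0.0078125 + 0.0078125 + 0.00390625
= 1.0508
Since 1.0508 > 1, prefix-free code does not exist


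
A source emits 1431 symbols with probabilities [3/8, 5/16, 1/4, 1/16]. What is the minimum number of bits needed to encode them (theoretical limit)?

Entropy H = 1.8050 bits/symbol
Minimum bits = H × n = 1.8050 × 1431
= 2583.01 bits


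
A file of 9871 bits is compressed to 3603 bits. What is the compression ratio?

Compression ratio = Original / Compressed
= 9871 / 3603 = 2.74:1


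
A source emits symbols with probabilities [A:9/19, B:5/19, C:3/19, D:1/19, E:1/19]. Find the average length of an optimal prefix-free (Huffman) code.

Huffman tree construction:
Combine smallest probabilities repeatedly
Resulting codes:
  A: 0 (length 1)
  B: 10 (length 2)
  C: 111 (length 3)
  D: 1100 (length 4)
  E: 1101 (length 4)
Average length = Σ p(s) × length(s) = 1.8947 bits


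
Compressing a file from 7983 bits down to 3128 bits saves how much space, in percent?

Space savings = (1 - Compressed/Original) × 100%
= (1 - 3128/7983) × 100%
= 60.82%


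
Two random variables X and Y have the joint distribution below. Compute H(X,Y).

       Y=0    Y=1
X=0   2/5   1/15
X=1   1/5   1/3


H(X,Y) = -Σ p(x,y) log₂ p(x,y)
  p(0,0)=2/5: -0.4000 × log₂(0.4000) = 0.5288
  p(0,1)=1/15: -0.0667 × log₂(0.0667) = 0.2605
  p(1,0)=1/5: -0.2000 × log₂(0.2000) = 0.4644
  p(1,1)=1/3: -0.3333 × log₂(0.3333) = 0.5283
H(X,Y) = 1.7819 bits


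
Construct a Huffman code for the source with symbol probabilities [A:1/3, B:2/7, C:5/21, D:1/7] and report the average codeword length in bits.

Huffman tree construction:
Combine smallest probabilities repeatedly
Resulting codes:
  A: 11 (length 2)
  B: 10 (length 2)
  C: 01 (length 2)
  D: 00 (length 2)
Average length = Σ p(s) × length(s) = 2.0000 bits


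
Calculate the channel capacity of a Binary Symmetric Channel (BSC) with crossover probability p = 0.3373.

For BSC with error probability p:
C = 1 - H(p) where H(p) is binary entropy
H(0.3373) = -0.3373 × log₂(0.3373) - 0.6627 × log₂(0.6627)
H(p) = 0.9222
C = 1 - 0.9222 = 0.0778 bits/use


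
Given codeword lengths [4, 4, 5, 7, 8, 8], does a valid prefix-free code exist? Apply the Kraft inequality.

Kraft inequality: Σ 2^(-l_i) ≤ 1 for prefix-free code
Calculating: 2^(-4) + 2^(-4) + 2^(-5) + 2^(-7) + 2^(-8) + 2^(-8)
= 0.0625 + 0.0625 + 0.03125 + 0.0078125 + 0.00390625 + 0.00390625
= 0.1719
Since 0.1719 ≤ 1, prefix-free code exists


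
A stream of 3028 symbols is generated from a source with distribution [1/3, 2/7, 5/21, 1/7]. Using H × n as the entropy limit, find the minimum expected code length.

Entropy H = 1.9387 bits/symbol
Minimum bits = H × n = 1.9387 × 3028
= 5870.41 bits


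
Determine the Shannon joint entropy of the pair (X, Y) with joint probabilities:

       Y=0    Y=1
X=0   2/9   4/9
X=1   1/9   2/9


H(X,Y) = -Σ p(x,y) log₂ p(x,y)
  p(0,0)=2/9: -0.2222 × log₂(0.2222) = 0.4822
  p(0,1)=4/9: -0.4444 × log₂(0.4444) = 0.5200
  p(1,0)=1/9: -0.1111 × log₂(0.1111) = 0.3522
  p(1,1)=2/9: -0.2222 × log₂(0.2222) = 0.4822
H(X,Y) = 1.8366 bits


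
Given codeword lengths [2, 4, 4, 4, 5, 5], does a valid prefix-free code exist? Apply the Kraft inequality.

Kraft inequality: Σ 2^(-l_i) ≤ 1 for prefix-free code
Calculating: 2^(-2) + 2^(-4) + 2^(-4) + 2^(-4) + 2^(-5) + 2^(-5)
= 0.25 + 0.0625 + 0.0625 + 0.0625 + 0.03125 + 0.03125
= 0.5000
Since 0.5000 ≤ 1, prefix-free code exists


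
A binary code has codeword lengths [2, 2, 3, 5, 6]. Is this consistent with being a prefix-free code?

Kraft inequality: Σ 2^(-l_i) ≤ 1 for prefix-free code
Calculating: 2^(-2) + 2^(-2) + 2^(-3) + 2^(-5) + 2^(-6)
= 0.25 + 0.25 + 0.125 + 0.03125 + 0.015625
= 0.6719
Since 0.6719 ≤ 1, prefix-free code exists


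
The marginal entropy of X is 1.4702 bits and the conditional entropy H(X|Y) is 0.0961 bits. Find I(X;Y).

I(X;Y) = H(X) - H(X|Y)
I(X;Y) = 1.4702 - 0.0961 = 1.3741 bits


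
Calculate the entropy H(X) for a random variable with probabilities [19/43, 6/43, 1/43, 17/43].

H(X) = -Σ p(x) log₂ p(x)
  -19/43 × log₂(19/43) = 0.5207
  -6/43 × log₂(6/43) = 0.3965
  -1/43 × log₂(1/43) = 0.1262
  -17/43 × log₂(17/43) = 0.5293
H(X) = 1.5726 bits


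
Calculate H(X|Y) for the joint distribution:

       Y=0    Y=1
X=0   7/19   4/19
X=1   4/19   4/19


H(X|Y) = Σ_y p(y) H(X|Y=y)
  p(Y=0) = 11/19, H(X|Y=0) = 0.9457
  p(Y=1) = 8/19, H(X|Y=1) = 1.0000
H(X|Y) = 0.5789×0.9457 + 0.4211×1.0000 = 0.9685 bits


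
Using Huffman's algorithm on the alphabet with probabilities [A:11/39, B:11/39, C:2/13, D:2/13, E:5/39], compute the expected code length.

Huffman tree construction:
Combine smallest probabilities repeatedly
Resulting codes:
  A: 01 (length 2)
  B: 10 (length 2)
  C: 111 (length 3)
  D: 00 (length 2)
  E: 110 (length 3)
Average length = Σ p(s) × length(s) = 2.2821 bits


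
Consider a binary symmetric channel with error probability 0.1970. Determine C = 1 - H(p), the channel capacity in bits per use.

For BSC with error probability p:
C = 1 - H(p) where H(p) is binary entropy
H(0.1970) = -0.1970 × log₂(0.1970) - 0.8030 × log₂(0.8030)
H(p) = 0.7159
C = 1 - 0.7159 = 0.2841 bits/use


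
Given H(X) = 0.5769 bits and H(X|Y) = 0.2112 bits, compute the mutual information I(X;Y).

I(X;Y) = H(X) - H(X|Y)
I(X;Y) = 0.5769 - 0.2112 = 0.3657 bits


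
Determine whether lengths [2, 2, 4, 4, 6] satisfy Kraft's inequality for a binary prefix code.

Kraft inequality: Σ 2^(-l_i) ≤ 1 for prefix-free code
Calculating: 2^(-2) + 2^(-2) + 2^(-4) + 2^(-4) + 2^(-6)
= 0.25 + 0.25 + 0.0625 + 0.0625 + 0.015625
= 0.6406
Since 0.6406 ≤ 1, prefix-free code exists


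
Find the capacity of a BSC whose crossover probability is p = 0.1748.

For BSC with error probability p:
C = 1 - H(p) where H(p) is binary entropy
H(0.1748) = -0.1748 × log₂(0.1748) - 0.8252 × log₂(0.8252)
H(p) = 0.6686
C = 1 - 0.6686 = 0.3314 bits/use


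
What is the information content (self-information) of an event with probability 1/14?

Information content I(x) = -log₂(p(x))
I = -log₂(1/14) = -log₂(0.0714)
I = 3.8074 bits


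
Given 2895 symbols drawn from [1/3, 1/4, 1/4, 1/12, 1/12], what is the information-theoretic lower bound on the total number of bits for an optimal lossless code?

Entropy H = 2.1258 bits/symbol
Minimum bits = H × n = 2.1258 × 2895
= 6154.23 bits


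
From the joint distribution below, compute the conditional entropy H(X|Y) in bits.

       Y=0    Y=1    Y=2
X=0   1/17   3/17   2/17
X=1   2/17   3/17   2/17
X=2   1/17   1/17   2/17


H(X|Y) = Σ_y p(y) H(X|Y=y)
  p(Y=0) = 4/17, H(X|Y=0) = 1.5000
  p(Y=1) = 7/17, H(X|Y=1) = 1.4488
  p(Y=2) = 6/17, H(X|Y=2) = 1.5850
H(X|Y) = 0.2353×1.5000 + 0.4118×1.4488 + 0.3529×1.5850 = 1.5089 bits


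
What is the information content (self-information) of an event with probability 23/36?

Information content I(x) = -log₂(p(x))
I = -log₂(23/36) = -log₂(0.6389)
I = 0.6464 bits


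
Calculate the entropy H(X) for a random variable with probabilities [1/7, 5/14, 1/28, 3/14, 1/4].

H(X) = -Σ p(x) log₂ p(x)
  -1/7 × log₂(1/7) = 0.4011
  -5/14 × log₂(5/14) = 0.5305
  -1/28 × log₂(1/28) = 0.1717
  -3/14 × log₂(3/14) = 0.4762
  -1/4 × log₂(1/4) = 0.5000
H(X) = 2.0795 bits


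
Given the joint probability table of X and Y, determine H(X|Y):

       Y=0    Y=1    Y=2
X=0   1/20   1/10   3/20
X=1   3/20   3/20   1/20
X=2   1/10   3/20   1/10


H(X|Y) = Σ_y p(y) H(X|Y=y)
  p(Y=0) = 3/10, H(X|Y=0) = 1.4591
  p(Y=1) = 2/5, H(X|Y=1) = 1.5613
  p(Y=2) = 3/10, H(X|Y=2) = 1.4591
H(X|Y) = 0.3000×1.4591 + 0.4000×1.5613 + 0.3000×1.4591 = 1.5000 bits


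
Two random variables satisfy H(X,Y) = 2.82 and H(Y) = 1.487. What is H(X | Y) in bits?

Chain rule: H(X,Y) = H(X|Y) + H(Y)
H(X|Y) = H(X,Y) - H(Y) = 2.82 - 1.487 = 1.333 bits


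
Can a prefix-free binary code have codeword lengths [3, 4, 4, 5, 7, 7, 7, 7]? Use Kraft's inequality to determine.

Kraft inequality: Σ 2^(-l_i) ≤ 1 for prefix-free code
Calculating: 2^(-3) + 2^(-4) + 2^(-4) + 2^(-5) + 2^(-7) + 2^(-7) + 2^(-7) + 2^(-7)
= 0.125 + 0.0625 + 0.0625 + 0.03125 + 0.0078125 + 0.0078125 + 0.0078125 + 0.0078125
= 0.3125
Since 0.3125 ≤ 1, prefix-free code exists


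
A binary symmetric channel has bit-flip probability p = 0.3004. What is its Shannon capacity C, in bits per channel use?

For BSC with error probability p:
C = 1 - H(p) where H(p) is binary entropy
H(0.3004) = -0.3004 × log₂(0.3004) - 0.6996 × log₂(0.6996)
H(p) = 0.8818
C = 1 - 0.8818 = 0.1182 bits/use


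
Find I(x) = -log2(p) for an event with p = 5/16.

Information content I(x) = -log₂(p(x))
I = -log₂(5/16) = -log₂(0.3125)
I = 1.6781 bits


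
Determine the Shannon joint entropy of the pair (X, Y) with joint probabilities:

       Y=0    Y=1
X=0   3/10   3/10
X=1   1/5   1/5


H(X,Y) = -Σ p(x,y) log₂ p(x,y)
  p(0,0)=3/10: -0.3000 × log₂(0.3000) = 0.5211
  p(0,1)=3/10: -0.3000 × log₂(0.3000) = 0.5211
  p(1,0)=1/5: -0.2000 × log₂(0.2000) = 0.4644
  p(1,1)=1/5: -0.2000 × log₂(0.2000) = 0.4644
H(X,Y) = 1.9710 bits


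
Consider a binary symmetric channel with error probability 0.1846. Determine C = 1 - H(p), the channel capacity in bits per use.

For BSC with error probability p:
C = 1 - H(p) where H(p) is binary entropy
H(0.1846) = -0.1846 × log₂(0.1846) - 0.8154 × log₂(0.8154)
H(p) = 0.6900
C = 1 - 0.6900 = 0.3100 bits/use


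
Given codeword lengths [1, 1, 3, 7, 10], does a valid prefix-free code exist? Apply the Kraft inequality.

Kraft inequality: Σ 2^(-l_i) ≤ 1 for prefix-free code
Calculating: 2^(-1) + 2^(-1) + 2^(-3) + 2^(-7) + 2^(-10)
= 0.5 + 0.5 + 0.125 + 0.0078125 + 0.0009765625
= 1.1338
Since 1.1338 > 1, prefix-free code does not exist


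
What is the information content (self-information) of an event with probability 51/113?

Information content I(x) = -log₂(p(x))
I = -log₂(51/113) = -log₂(0.4513)
I = 1.1478 bits


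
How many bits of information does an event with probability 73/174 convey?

Information content I(x) = -log₂(p(x))
I = -log₂(73/174) = -log₂(0.4195)
I = 1.2531 bits


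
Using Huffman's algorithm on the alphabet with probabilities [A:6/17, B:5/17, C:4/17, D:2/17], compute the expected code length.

Huffman tree construction:
Combine smallest probabilities repeatedly
Resulting codes:
  A: 11 (length 2)
  B: 10 (length 2)
  C: 01 (length 2)
  D: 00 (length 2)
Average length = Σ p(s) × length(s) = 2.0000 bits


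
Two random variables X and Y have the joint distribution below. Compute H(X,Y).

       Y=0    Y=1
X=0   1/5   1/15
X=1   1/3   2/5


H(X,Y) = -Σ p(x,y) log₂ p(x,y)
  p(0,0)=1/5: -0.2000 × log₂(0.2000) = 0.4644
  p(0,1)=1/15: -0.0667 × log₂(0.0667) = 0.2605
  p(1,0)=1/3: -0.3333 × log₂(0.3333) = 0.5283
  p(1,1)=2/5: -0.4000 × log₂(0.4000) = 0.5288
H(X,Y) = 1.7819 bits


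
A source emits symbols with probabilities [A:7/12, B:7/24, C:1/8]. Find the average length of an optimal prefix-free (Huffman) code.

Huffman tree construction:
Combine smallest probabilities repeatedly
Resulting codes:
  A: 1 (length 1)
  B: 01 (length 2)
  C: 00 (length 2)
Average length = Σ p(s) × length(s) = 1.4167 bits


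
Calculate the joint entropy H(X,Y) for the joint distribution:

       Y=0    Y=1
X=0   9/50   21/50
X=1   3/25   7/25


H(X,Y) = -Σ p(x,y) log₂ p(x,y)
  p(0,0)=9/50: -0.1800 × log₂(0.1800) = 0.4453
  p(0,1)=21/50: -0.4200 × log₂(0.4200) = 0.5256
  p(1,0)=3/25: -0.1200 × log₂(0.1200) = 0.3671
  p(1,1)=7/25: -0.2800 × log₂(0.2800) = 0.5142
H(X,Y) = 1.8522 bits


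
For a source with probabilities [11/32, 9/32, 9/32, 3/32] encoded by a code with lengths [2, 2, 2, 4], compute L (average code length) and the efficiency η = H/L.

Average length L = Σ p_i × l_i = 2.1875 bits
Entropy H = 1.8791 bits
Efficiency η = H/L × 100% = 85.90%


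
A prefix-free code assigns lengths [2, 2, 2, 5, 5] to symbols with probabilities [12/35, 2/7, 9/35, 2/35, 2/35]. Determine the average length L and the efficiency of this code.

Average length L = Σ p_i × l_i = 2.3429 bits
Entropy H = 2.0216 bits
Efficiency η = H/L × 100% = 86.29%


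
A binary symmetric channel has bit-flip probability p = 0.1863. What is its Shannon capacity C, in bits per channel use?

For BSC with error probability p:
C = 1 - H(p) where H(p) is binary entropy
H(0.1863) = -0.1863 × log₂(0.1863) - 0.8137 × log₂(0.8137)
H(p) = 0.6937
C = 1 - 0.6937 = 0.3063 bits/use


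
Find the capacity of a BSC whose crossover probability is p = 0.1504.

For BSC with error probability p:
C = 1 - H(p) where H(p) is binary entropy
H(0.1504) = -0.1504 × log₂(0.1504) - 0.8496 × log₂(0.8496)
H(p) = 0.6108
C = 1 - 0.6108 = 0.3892 bits/use


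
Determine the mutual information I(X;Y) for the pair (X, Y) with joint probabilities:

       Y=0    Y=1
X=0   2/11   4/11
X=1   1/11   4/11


H(X) = 0.9940, H(Y) = 0.8454, H(X,Y) = 1.8231
I(X;Y) = H(X) + H(Y) - H(X,Y) = 0.0163 bits


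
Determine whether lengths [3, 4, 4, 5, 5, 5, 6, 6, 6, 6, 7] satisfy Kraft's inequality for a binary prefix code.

Kraft inequality: Σ 2^(-l_i) ≤ 1 for prefix-free code
Calculating: 2^(-3) + 2^(-4) + 2^(-4) + 2^(-5) + 2^(-5) + 2^(-5) + 2^(-6) + 2^(-6) + 2^(-6) + 2^(-6) + 2^(-7)
= 0.125 + 0.0625 + 0.0625 + 0.03125 + 0.03125 + 0.03125 + 0.015625 + 0.015625 + 0.015625 + 0.015625 + 0.0078125
= 0.4141
Since 0.4141 ≤ 1, prefix-free code exists


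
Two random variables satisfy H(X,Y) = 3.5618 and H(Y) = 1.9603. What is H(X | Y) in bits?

Chain rule: H(X,Y) = H(X|Y) + H(Y)
H(X|Y) = H(X,Y) - H(Y) = 3.5618 - 1.9603 = 1.6015 bits


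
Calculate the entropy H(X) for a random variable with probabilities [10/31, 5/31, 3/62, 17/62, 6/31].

H(X) = -Σ p(x) log₂ p(x)
  -10/31 × log₂(10/31) = 0.5265
  -5/31 × log₂(5/31) = 0.4246
  -3/62 × log₂(3/62) = 0.2114
  -17/62 × log₂(17/62) = 0.5118
  -6/31 × log₂(6/31) = 0.4586
H(X) = 2.1329 bits


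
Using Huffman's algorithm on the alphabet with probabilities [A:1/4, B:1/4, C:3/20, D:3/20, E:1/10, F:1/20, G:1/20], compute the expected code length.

Huffman tree construction:
Combine smallest probabilities repeatedly
Resulting codes:
  A: 01 (length 2)
  B: 10 (length 2)
  C: 110 (length 3)
  D: 111 (length 3)
  E: 000 (length 3)
  F: 0010 (length 4)
  G: 0011 (length 4)
Average length = Σ p(s) × length(s) = 2.6000 bits


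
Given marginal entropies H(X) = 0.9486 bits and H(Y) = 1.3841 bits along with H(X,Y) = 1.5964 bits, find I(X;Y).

I(X;Y) = H(X) + H(Y) - H(X,Y)
I(X;Y) = 0.9486 + 1.3841 - 1.5964 = 0.7363 bits


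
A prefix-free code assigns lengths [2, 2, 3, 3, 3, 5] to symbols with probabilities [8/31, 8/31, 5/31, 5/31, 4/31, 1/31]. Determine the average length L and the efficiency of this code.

Average length L = Σ p_i × l_i = 2.5484 bits
Entropy H = 2.3987 bits
Efficiency η = H/L × 100% = 94.13%


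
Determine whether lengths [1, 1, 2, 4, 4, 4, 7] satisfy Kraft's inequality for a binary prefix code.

Kraft inequality: Σ 2^(-l_i) ≤ 1 for prefix-free code
Calculating: 2^(-1) + 2^(-1) + 2^(-2) + 2^(-4) + 2^(-4) + 2^(-4) + 2^(-7)
= 0.5 + 0.5 + 0.25 + 0.0625 + 0.0625 + 0.0625 + 0.0078125
= 1.4453
Since 1.4453 > 1, prefix-free code does not exist


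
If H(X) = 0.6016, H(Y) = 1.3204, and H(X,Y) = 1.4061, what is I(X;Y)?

I(X;Y) = H(X) + H(Y) - H(X,Y)
I(X;Y) = 0.6016 + 1.3204 - 1.4061 = 0.5159 bits


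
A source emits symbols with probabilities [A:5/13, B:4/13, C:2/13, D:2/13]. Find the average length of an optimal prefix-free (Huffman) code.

Huffman tree construction:
Combine smallest probabilities repeatedly
Resulting codes:
  A: 0 (length 1)
  B: 10 (length 2)
  C: 110 (length 3)
  D: 111 (length 3)
Average length = Σ p(s) × length(s) = 1.9231 bits


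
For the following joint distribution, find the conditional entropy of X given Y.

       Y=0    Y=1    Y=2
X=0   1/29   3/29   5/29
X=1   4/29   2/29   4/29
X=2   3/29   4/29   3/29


H(X|Y) = Σ_y p(y) H(X|Y=y)
  p(Y=0) = 8/29, H(X|Y=0) = 1.4056
  p(Y=1) = 9/29, H(X|Y=1) = 1.5305
  p(Y=2) = 12/29, H(X|Y=2) = 1.5546
H(X|Y) = 0.2759×1.4056 + 0.3103×1.5305 + 0.4138×1.5546 = 1.5060 bits


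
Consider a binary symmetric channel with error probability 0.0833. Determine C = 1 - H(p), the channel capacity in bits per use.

For BSC with error probability p:
C = 1 - H(p) where H(p) is binary entropy
H(0.0833) = -0.0833 × log₂(0.0833) - 0.9167 × log₂(0.9167)
H(p) = 0.4137
C = 1 - 0.4137 = 0.5863 bits/use


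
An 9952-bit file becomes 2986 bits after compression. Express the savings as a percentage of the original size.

Space savings = (1 - Compressed/Original) × 100%
= (1 - 2986/9952) × 100%
= 70.00%


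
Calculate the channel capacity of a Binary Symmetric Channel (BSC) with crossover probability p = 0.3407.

For BSC with error probability p:
C = 1 - H(p) where H(p) is binary entropy
H(0.3407) = -0.3407 × log₂(0.3407) - 0.6593 × log₂(0.6593)
H(p) = 0.9255
C = 1 - 0.9255 = 0.0745 bits/use


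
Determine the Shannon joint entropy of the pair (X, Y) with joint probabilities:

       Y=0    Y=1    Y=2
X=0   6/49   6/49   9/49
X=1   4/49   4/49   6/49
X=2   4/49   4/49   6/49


H(X,Y) = -Σ p(x,y) log₂ p(x,y)
  p(0,0)=6/49: -0.1224 × log₂(0.1224) = 0.3710
  p(0,1)=6/49: -0.1224 × log₂(0.1224) = 0.3710
  p(0,2)=9/49: -0.1837 × log₂(0.1837) = 0.4490
  p(1,0)=4/49: -0.0816 × log₂(0.0816) = 0.2951
  p(1,1)=4/49: -0.0816 × log₂(0.0816) = 0.2951
  p(1,2)=6/49: -0.1224 × log₂(0.1224) = 0.3710
  p(2,0)=4/49: -0.0816 × log₂(0.0816) = 0.2951
  p(2,1)=4/49: -0.0816 × log₂(0.0816) = 0.2951
  p(2,2)=6/49: -0.1224 × log₂(0.1224) = 0.3710
H(X,Y) = 3.1133 bits


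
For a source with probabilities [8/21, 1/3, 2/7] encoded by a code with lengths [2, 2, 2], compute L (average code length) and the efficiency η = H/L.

Average length L = Σ p_i × l_i = 2.0000 bits
Entropy H = 1.5751 bits
Efficiency η = H/L × 100% = 78.76%


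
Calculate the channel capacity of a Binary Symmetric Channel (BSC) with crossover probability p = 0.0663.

For BSC with error probability p:
C = 1 - H(p) where H(p) is binary entropy
H(0.0663) = -0.0663 × log₂(0.0663) - 0.9337 × log₂(0.9337)
H(p) = 0.3520
C = 1 - 0.3520 = 0.6480 bits/use


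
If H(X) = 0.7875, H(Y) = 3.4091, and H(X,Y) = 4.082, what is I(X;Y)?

I(X;Y) = H(X) + H(Y) - H(X,Y)
I(X;Y) = 0.7875 + 3.4091 - 4.082 = 0.1146 bits


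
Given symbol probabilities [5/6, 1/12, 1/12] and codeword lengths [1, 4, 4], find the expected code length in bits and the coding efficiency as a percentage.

Average length L = Σ p_i × l_i = 1.5000 bits
Entropy H = 0.8167 bits
Efficiency η = H/L × 100% = 54.45%


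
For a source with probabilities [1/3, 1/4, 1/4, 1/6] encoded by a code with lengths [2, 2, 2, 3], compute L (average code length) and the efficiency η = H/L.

Average length L = Σ p_i × l_i = 2.1667 bits
Entropy H = 1.9591 bits
Efficiency η = H/L × 100% = 90.42%


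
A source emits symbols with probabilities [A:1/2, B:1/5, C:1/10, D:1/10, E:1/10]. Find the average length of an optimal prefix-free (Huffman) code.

Huffman tree construction:
Combine smallest probabilities repeatedly
Resulting codes:
  A: 0 (length 1)
  B: 111 (length 3)
  C: 100 (length 3)
  D: 101 (length 3)
  E: 110 (length 3)
Average length = Σ p(s) × length(s) = 2.0000 bits


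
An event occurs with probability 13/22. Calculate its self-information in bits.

Information content I(x) = -log₂(p(x))
I = -log₂(13/22) = -log₂(0.5909)
I = 0.7590 bits


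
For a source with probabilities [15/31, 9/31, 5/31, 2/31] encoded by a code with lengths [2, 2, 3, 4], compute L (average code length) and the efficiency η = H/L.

Average length L = Σ p_i × l_i = 2.2903 bits
Entropy H = 1.7044 bits
Efficiency η = H/L × 100% = 74.42%


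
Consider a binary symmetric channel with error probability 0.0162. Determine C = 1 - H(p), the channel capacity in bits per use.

For BSC with error probability p:
C = 1 - H(p) where H(p) is binary entropy
H(0.0162) = -0.0162 × log₂(0.0162) - 0.9838 × log₂(0.9838)
H(p) = 0.1195
C = 1 - 0.1195 = 0.8805 bits/use


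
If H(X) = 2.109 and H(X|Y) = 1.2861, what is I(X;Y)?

I(X;Y) = H(X) - H(X|Y)
I(X;Y) = 2.109 - 1.2861 = 0.8229 bits


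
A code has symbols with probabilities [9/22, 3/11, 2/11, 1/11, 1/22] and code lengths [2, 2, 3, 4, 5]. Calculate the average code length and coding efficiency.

Average length L = Σ p_i × l_i = 2.5000 bits
Entropy H = 2.0031 bits
Efficiency η = H/L × 100% = 80.12%


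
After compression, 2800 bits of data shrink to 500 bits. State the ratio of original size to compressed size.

Compression ratio = Original / Compressed
= 2800 / 500 = 5.60:1


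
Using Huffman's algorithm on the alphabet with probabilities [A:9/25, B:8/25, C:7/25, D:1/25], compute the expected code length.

Huffman tree construction:
Combine smallest probabilities repeatedly
Resulting codes:
  A: 0 (length 1)
  B: 10 (length 2)
  C: 111 (length 3)
  D: 110 (length 3)
Average length = Σ p(s) × length(s) = 1.9600 bits


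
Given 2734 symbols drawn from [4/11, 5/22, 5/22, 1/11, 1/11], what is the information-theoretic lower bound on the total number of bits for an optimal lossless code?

Entropy H = 2.1313 bits/symbol
Minimum bits = H × n = 2.1313 × 2734
= 5826.93 bits


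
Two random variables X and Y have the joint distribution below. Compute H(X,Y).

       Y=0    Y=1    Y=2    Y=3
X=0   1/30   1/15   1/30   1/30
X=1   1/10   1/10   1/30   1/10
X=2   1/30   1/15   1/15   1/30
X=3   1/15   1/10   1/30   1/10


H(X,Y) = -Σ p(x,y) log₂ p(x,y)
  p(0,0)=1/30: -0.0333 × log₂(0.0333) = 0.1636
  p(0,1)=1/15: -0.0667 × log₂(0.0667) = 0.2605
  p(0,2)=1/30: -0.0333 × log₂(0.0333) = 0.1636
  p(0,3)=1/30: -0.0333 × log₂(0.0333) = 0.1636
  p(1,0)=1/10: -0.1000 × log₂(0.1000) = 0.3322
  p(1,1)=1/10: -0.1000 × log₂(0.1000) = 0.3322
  p(1,2)=1/30: -0.0333 × log₂(0.0333) = 0.1636
  p(1,3)=1/10: -0.1000 × log₂(0.1000) = 0.3322
  p(2,0)=1/30: -0.0333 × log₂(0.0333) = 0.1636
  p(2,1)=1/15: -0.0667 × log₂(0.0667) = 0.2605
  p(2,2)=1/15: -0.0667 × log₂(0.0667) = 0.2605
  p(2,3)=1/30: -0.0333 × log₂(0.0333) = 0.1636
  p(3,0)=1/15: -0.0667 × log₂(0.0667) = 0.2605
  p(3,1)=1/10: -0.1000 × log₂(0.1000) = 0.3322
  p(3,2)=1/30: -0.0333 × log₂(0.0333) = 0.1636
  p(3,3)=1/10: -0.1000 × log₂(0.1000) = 0.3322
H(X,Y) = 3.8477 bits


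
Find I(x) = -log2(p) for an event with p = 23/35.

Information content I(x) = -log₂(p(x))
I = -log₂(23/35) = -log₂(0.6571)
I = 0.6057 bits


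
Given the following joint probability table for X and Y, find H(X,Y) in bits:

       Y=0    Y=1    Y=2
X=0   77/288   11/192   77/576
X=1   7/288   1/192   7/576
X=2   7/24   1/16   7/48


H(X,Y) = -Σ p(x,y) log₂ p(x,y)
  p(0,0)=77/288: -0.2674 × log₂(0.2674) = 0.5088
  p(0,1)=11/192: -0.0573 × log₂(0.0573) = 0.2364
  p(0,2)=77/576: -0.1337 × log₂(0.1337) = 0.3881
  p(1,0)=7/288: -0.0243 × log₂(0.0243) = 0.1303
  p(1,1)=1/192: -0.0052 × log₂(0.0052) = 0.0395
  p(1,2)=7/576: -0.0122 × log₂(0.0122) = 0.0773
  p(2,0)=7/24: -0.2917 × log₂(0.2917) = 0.5185
  p(2,1)=1/16: -0.0625 × log₂(0.0625) = 0.2500
  p(2,2)=7/48: -0.1458 × log₂(0.1458) = 0.4051
H(X,Y) = 2.5540 bits


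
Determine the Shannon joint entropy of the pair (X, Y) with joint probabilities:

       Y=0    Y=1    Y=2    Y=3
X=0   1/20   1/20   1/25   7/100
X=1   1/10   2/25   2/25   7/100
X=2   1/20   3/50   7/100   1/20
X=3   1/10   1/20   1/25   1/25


H(X,Y) = -Σ p(x,y) log₂ p(x,y)
  p(0,0)=1/20: -0.0500 × log₂(0.0500) = 0.2161
  p(0,1)=1/20: -0.0500 × log₂(0.0500) = 0.2161
  p(0,2)=1/25: -0.0400 × log₂(0.0400) = 0.1858
  p(0,3)=7/100: -0.0700 × log₂(0.0700) = 0.2686
  p(1,0)=1/10: -0.1000 × log₂(0.1000) = 0.3322
  p(1,1)=2/25: -0.0800 × log₂(0.0800) = 0.2915
  p(1,2)=2/25: -0.0800 × log₂(0.0800) = 0.2915
  p(1,3)=7/100: -0.0700 × log₂(0.0700) = 0.2686
  p(2,0)=1/20: -0.0500 × log₂(0.0500) = 0.2161
  p(2,1)=3/50: -0.0600 × log₂(0.0600) = 0.2435
  p(2,2)=7/100: -0.0700 × log₂(0.0700) = 0.2686
  p(2,3)=1/20: -0.0500 × log₂(0.0500) = 0.2161
  p(3,0)=1/10: -0.1000 × log₂(0.1000) = 0.3322
  p(3,1)=1/20: -0.0500 × log₂(0.0500) = 0.2161
  p(3,2)=1/25: -0.0400 × log₂(0.0400) = 0.1858
  p(3,3)=1/25: -0.0400 × log₂(0.0400) = 0.1858
H(X,Y) = 3.9343 bits


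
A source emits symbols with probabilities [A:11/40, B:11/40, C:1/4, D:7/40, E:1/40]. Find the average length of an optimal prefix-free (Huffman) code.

Huffman tree construction:
Combine smallest probabilities repeatedly
Resulting codes:
  A: 10 (length 2)
  B: 11 (length 2)
  C: 01 (length 2)
  D: 001 (length 3)
  E: 000 (length 3)
Average length = Σ p(s) × length(s) = 2.2000 bits


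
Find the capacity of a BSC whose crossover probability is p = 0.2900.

For BSC with error probability p:
C = 1 - H(p) where H(p) is binary entropy
H(0.2900) = -0.2900 × log₂(0.2900) - 0.7100 × log₂(0.7100)
H(p) = 0.8687
C = 1 - 0.8687 = 0.1313 bits/use


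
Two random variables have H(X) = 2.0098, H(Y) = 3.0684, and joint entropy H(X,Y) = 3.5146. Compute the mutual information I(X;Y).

I(X;Y) = H(X) + H(Y) - H(X,Y)
I(X;Y) = 2.0098 + 3.0684 - 3.5146 = 1.5636 bits


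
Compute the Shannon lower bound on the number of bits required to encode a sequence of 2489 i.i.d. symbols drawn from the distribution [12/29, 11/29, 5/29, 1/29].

Entropy H = 1.6620 bits/symbol
Minimum bits = H × n = 1.6620 × 2489
= 4136.76 bits


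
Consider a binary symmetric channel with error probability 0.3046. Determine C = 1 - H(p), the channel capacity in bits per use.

For BSC with error probability p:
C = 1 - H(p) where H(p) is binary entropy
H(0.3046) = -0.3046 × log₂(0.3046) - 0.6954 × log₂(0.6954)
H(p) = 0.8868
C = 1 - 0.8868 = 0.1132 bits/use


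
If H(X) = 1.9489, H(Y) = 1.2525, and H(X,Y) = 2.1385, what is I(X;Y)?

I(X;Y) = H(X) + H(Y) - H(X,Y)
I(X;Y) = 1.9489 + 1.2525 - 2.1385 = 1.0629 bits


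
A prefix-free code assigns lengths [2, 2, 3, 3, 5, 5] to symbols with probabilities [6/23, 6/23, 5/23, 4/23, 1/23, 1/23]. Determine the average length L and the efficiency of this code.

Average length L = Σ p_i × l_i = 2.6522 bits
Entropy H = 2.3223 bits
Efficiency η = H/L × 100% = 87.56%


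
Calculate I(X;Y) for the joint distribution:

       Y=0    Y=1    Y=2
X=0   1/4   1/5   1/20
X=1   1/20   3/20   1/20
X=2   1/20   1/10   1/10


H(X) = 1.5000, H(Y) = 1.5129, H(X,Y) = 2.9037
I(X;Y) = H(X) + H(Y) - H(X,Y) = 0.1092 bits


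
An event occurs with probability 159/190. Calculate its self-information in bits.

Information content I(x) = -log₂(p(x))
I = -log₂(159/190) = -log₂(0.8368)
I = 0.2570 bits


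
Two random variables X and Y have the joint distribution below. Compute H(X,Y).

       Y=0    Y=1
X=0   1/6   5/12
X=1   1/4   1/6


H(X,Y) = -Σ p(x,y) log₂ p(x,y)
  p(0,0)=1/6: -0.1667 × log₂(0.1667) = 0.4308
  p(0,1)=5/12: -0.4167 × log₂(0.4167) = 0.5263
  p(1,0)=1/4: -0.2500 × log₂(0.2500) = 0.5000
  p(1,1)=1/6: -0.1667 × log₂(0.1667) = 0.4308
H(X,Y) = 1.8879 bits


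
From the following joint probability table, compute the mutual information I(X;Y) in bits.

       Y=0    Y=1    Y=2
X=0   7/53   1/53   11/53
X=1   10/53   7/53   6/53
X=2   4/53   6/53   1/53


H(X) = 1.5240, H(Y) = 1.5657, H(X,Y) = 2.9054
I(X;Y) = H(X) + H(Y) - H(X,Y) = 0.1843 bits


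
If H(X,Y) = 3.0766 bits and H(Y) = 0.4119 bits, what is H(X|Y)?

Chain rule: H(X,Y) = H(X|Y) + H(Y)
H(X|Y) = H(X,Y) - H(Y) = 3.0766 - 0.4119 = 2.6647 bits


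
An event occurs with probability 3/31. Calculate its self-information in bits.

Information content I(x) = -log₂(p(x))
I = -log₂(3/31) = -log₂(0.0968)
I = 3.3692 bits


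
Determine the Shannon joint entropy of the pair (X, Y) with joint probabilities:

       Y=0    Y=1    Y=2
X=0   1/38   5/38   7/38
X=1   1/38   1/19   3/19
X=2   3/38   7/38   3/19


H(X,Y) = -Σ p(x,y) log₂ p(x,y)
  p(0,0)=1/38: -0.0263 × log₂(0.0263) = 0.1381
  p(0,1)=5/38: -0.1316 × log₂(0.1316) = 0.3850
  p(0,2)=7/38: -0.1842 × log₂(0.1842) = 0.4496
  p(1,0)=1/38: -0.0263 × log₂(0.0263) = 0.1381
  p(1,1)=1/19: -0.0526 × log₂(0.0526) = 0.2236
  p(1,2)=3/19: -0.1579 × log₂(0.1579) = 0.4205
  p(2,0)=3/38: -0.0789 × log₂(0.0789) = 0.2892
  p(2,1)=7/38: -0.1842 × log₂(0.1842) = 0.4496
  p(2,2)=3/19: -0.1579 × log₂(0.1579) = 0.4205
H(X,Y) = 2.9141 bits


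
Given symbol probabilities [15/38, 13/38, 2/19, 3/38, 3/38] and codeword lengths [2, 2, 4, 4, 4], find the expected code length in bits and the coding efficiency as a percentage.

Average length L = Σ p_i × l_i = 2.5263 bits
Entropy H = 1.9790 bits
Efficiency η = H/L × 100% = 78.34%


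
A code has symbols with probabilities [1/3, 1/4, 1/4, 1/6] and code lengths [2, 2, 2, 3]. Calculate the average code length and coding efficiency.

Average length L = Σ p_i × l_i = 2.1667 bits
Entropy H = 1.9591 bits
Efficiency η = H/L × 100% = 90.42%


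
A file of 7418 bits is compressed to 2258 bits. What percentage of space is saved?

Space savings = (1 - Compressed/Original) × 100%
= (1 - 2258/7418) × 100%
= 69.56%


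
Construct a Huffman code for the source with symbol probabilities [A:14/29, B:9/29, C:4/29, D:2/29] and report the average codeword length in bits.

Huffman tree construction:
Combine smallest probabilities repeatedly
Resulting codes:
  A: 0 (length 1)
  B: 11 (length 2)
  C: 101 (length 3)
  D: 100 (length 3)
Average length = Σ p(s) × length(s) = 1.7241 bits


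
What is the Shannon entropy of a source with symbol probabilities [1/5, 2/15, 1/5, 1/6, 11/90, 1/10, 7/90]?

H(X) = -Σ p(x) log₂ p(x)
  -1/5 × log₂(1/5) = 0.4644
  -2/15 × log₂(2/15) = 0.3876
  -1/5 × log₂(1/5) = 0.4644
  -1/6 × log₂(1/6) = 0.4308
  -11/90 × log₂(11/90) = 0.3706
  -1/10 × log₂(1/10) = 0.3322
  -7/90 × log₂(7/90) = 0.2866
H(X) = 2.7366 bits


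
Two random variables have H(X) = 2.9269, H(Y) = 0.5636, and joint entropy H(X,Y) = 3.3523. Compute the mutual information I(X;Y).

I(X;Y) = H(X) + H(Y) - H(X,Y)
I(X;Y) = 2.9269 + 0.5636 - 3.3523 = 0.1382 bits


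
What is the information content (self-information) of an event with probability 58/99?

Information content I(x) = -log₂(p(x))
I = -log₂(58/99) = -log₂(0.5859)
I = 0.7714 bits


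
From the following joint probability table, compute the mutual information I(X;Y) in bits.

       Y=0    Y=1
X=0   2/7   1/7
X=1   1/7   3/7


H(X) = 0.9852, H(Y) = 0.9852, H(X,Y) = 1.8424
I(X;Y) = H(X) + H(Y) - H(X,Y) = 0.1281 bits


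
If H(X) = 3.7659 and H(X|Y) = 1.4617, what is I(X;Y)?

I(X;Y) = H(X) - H(X|Y)
I(X;Y) = 3.7659 - 1.4617 = 2.3042 bits


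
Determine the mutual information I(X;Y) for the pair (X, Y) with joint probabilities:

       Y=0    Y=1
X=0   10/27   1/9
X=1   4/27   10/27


H(X) = 0.9990, H(Y) = 0.9990, H(X,Y) = 1.8218
I(X;Y) = H(X) + H(Y) - H(X,Y) = 0.1762 bits


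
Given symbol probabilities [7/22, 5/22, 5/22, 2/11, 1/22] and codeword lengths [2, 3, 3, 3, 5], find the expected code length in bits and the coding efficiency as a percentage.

Average length L = Σ p_i × l_i = 2.7727 bits
Entropy H = 2.1471 bits
Efficiency η = H/L × 100% = 77.44%


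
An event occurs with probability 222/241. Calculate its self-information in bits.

Information content I(x) = -log₂(p(x))
I = -log₂(222/241) = -log₂(0.9212)
I = 0.1185 bits


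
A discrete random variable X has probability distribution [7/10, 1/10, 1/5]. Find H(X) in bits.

H(X) = -Σ p(x) log₂ p(x)
  -7/10 × log₂(7/10) = 0.3602
  -1/10 × log₂(1/10) = 0.3322
  -1/5 × log₂(1/5) = 0.4644
H(X) = 1.1568 bits


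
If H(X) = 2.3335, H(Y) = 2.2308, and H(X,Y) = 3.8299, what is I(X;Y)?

I(X;Y) = H(X) + H(Y) - H(X,Y)
I(X;Y) = 2.3335 + 2.2308 - 3.8299 = 0.7344 bits


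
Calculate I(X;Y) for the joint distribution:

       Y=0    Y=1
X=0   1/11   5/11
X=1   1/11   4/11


H(X) = 0.9940, H(Y) = 0.6840, H(X,Y) = 1.6767
I(X;Y) = H(X) + H(Y) - H(X,Y) = 0.0013 bits


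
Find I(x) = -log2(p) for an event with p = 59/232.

Information content I(x) = -log₂(p(x))
I = -log₂(59/232) = -log₂(0.2543)
I = 1.9753 bits


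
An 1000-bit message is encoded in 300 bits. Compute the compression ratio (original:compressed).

Compression ratio = Original / Compressed
= 1000 / 300 = 3.33:1


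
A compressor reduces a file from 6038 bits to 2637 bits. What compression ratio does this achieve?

Compression ratio = Original / Compressed
= 6038 / 2637 = 2.29:1


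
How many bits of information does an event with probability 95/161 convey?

Information content I(x) = -log₂(p(x))
I = -log₂(95/161) = -log₂(0.5901)
I = 0.7611 bits


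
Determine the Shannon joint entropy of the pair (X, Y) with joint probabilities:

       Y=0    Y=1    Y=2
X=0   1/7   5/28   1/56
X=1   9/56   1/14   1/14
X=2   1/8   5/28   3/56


H(X,Y) = -Σ p(x,y) log₂ p(x,y)
  p(0,0)=1/7: -0.1429 × log₂(0.1429) = 0.4011
  p(0,1)=5/28: -0.1786 × log₂(0.1786) = 0.4438
  p(0,2)=1/56: -0.0179 × log₂(0.0179) = 0.1037
  p(1,0)=9/56: -0.1607 × log₂(0.1607) = 0.4239
  p(1,1)=1/14: -0.0714 × log₂(0.0714) = 0.2720
  p(1,2)=1/14: -0.0714 × log₂(0.0714) = 0.2720
  p(2,0)=1/8: -0.1250 × log₂(0.1250) = 0.3750
  p(2,1)=5/28: -0.1786 × log₂(0.1786) = 0.4438
  p(2,2)=3/56: -0.0536 × log₂(0.0536) = 0.2262
H(X,Y) = 2.9614 bits
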